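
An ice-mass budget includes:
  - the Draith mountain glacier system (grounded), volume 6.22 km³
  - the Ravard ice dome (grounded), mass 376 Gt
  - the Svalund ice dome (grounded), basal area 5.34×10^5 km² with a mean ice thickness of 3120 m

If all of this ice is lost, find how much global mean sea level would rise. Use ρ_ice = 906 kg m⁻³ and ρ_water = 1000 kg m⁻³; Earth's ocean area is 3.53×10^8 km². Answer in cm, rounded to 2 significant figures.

≈ 430 cm

Draith: 6.22 km³ × (906/1000) = 5.635 km³ of water.
Ravard: 376 Gt = 3.760×10^14 kg; dividing by ρ_w = 1000 kg m⁻³ gives 3.760×10^11 m³ of water.
Svalund: ice volume = 5.34×10^5 km² × 3120 m = 1.666×10^6 km³; 1.666×10^6 × (906/1000) = 1.509×10^6 km³ of water.
Total added water ≈ 1.510×10^15 m³ over 3.53×10^14 m² → Δh = 4.28 m = 430 cm.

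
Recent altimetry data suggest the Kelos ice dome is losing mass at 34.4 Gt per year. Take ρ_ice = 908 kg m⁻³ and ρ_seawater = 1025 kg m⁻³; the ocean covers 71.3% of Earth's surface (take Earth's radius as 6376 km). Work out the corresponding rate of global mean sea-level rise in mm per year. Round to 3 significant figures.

≈ 0.0921 mm/yr

ρ_w = 1025 kg m⁻³. Annual water volume added = 34.4 Gt / ρ_w = 3.440×10^13 kg / 1025 kg m⁻³ = 3.356×10^10 m³.
Δh per year = 3.356×10^10 / 3.64×10^14 = 9.21×10^-5 m = 0.0921 mm.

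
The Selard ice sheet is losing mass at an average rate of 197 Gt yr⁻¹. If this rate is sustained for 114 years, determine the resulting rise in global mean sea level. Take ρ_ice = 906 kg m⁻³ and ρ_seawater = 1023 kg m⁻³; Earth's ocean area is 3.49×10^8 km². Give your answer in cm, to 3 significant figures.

Total mass lost = 197 Gt/yr × 114 yr = 2.246×10^4 Gt = 2.246×10^16 kg.
ρ_w = 1023 kg m⁻³, so water volume = 2.246×10^16 / 1023 = 2.195×10^13 m³.
Δh = 2.195×10^13 / 3.49×10^14 = 0.0629 m = 6.29 cm.

≈ 6.29 cm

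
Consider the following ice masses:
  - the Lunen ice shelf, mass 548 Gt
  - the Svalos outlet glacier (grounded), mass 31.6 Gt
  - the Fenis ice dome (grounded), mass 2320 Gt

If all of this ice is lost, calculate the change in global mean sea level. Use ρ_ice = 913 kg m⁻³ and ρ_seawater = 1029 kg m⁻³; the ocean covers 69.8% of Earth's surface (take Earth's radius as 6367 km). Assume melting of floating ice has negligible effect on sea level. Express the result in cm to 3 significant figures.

≈ 0.643 cm

The Lunen ice shelf is floating and already displaces its own weight of water, so its melt adds essentially nothing to sea level.
Svalos: 31.6 Gt = 3.160×10^13 kg; dividing by ρ_w = 1029 kg m⁻³ gives 3.071×10^10 m³ of water.
Fenis: 2320 Gt = 2.320×10^15 kg; dividing by ρ_w = 1029 kg m⁻³ gives 2.255×10^12 m³ of water.
Total added water ≈ 2.285×10^12 m³ over 3.56×10^14 m² → Δh = 6.43×10^-3 m = 0.643 cm.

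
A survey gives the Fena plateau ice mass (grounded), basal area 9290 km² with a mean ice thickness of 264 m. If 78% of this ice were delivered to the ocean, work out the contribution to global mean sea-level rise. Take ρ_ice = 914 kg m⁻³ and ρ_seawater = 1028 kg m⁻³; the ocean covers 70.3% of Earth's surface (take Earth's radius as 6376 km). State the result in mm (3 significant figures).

Fena: ice volume = 9290 km² × 264 m = 2453 km³; 0.78 × 2453 × (914/1028) = 1701 km³ of water.
Spread over 3.59×10^14 m² of ocean, Δh = 1.701×10^12 / 3.59×10^14 = 4.74×10^-3 m = 4.74 mm.

≈ 4.74 mm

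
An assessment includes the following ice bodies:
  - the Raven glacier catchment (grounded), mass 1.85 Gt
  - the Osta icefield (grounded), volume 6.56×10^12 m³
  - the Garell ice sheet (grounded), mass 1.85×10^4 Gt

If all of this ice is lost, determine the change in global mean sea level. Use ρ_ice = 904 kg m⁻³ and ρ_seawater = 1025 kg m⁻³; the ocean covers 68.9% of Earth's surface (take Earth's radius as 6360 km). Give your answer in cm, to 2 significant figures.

≈ 6.8 cm

Raven: 1.85 Gt = 1.850×10^12 kg; dividing by ρ_w = 1025 kg m⁻³ gives 1.805×10^9 m³ of water.
Osta: 6.56×10^12 m³ × (904/1025) = 5.786×10^12 m³ of water.
Garell: 1.85×10^4 Gt = 1.850×10^16 kg; dividing by ρ_w = 1025 kg m⁻³ gives 1.805×10^13 m³ of water.
Total added water ≈ 2.384×10^13 m³ over 3.50×10^14 m² → Δh = 0.0681 m = 6.8 cm.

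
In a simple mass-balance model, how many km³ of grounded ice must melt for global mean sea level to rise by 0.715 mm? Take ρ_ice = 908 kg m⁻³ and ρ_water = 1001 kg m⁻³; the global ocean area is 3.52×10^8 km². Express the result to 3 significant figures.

Required water volume = Δh × A = 0.000715 m × 3.52×10^14 m² = 2.517×10^11 m³ = 251.7 km³.
Ice volume = water volume × ρ_w/ρ_ice = 251.7 × 1001/908 = 277 km³.

≈ 277 km³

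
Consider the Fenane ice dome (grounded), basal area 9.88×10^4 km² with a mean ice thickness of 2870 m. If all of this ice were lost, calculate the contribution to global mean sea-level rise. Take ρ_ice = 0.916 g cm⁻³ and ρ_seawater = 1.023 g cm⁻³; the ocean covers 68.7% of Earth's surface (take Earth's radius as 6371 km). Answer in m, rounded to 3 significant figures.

Fenane: ice volume = 9.88×10^4 km² × 2870 m = 2.836×10^5 km³; 2.836×10^5 × (916/1023) = 2.539×10^5 km³ of water.
Spread over 3.50×10^14 m² of ocean, Δh = 2.539×10^14 / 3.50×10^14 = 0.725 m.

≈ 0.725 m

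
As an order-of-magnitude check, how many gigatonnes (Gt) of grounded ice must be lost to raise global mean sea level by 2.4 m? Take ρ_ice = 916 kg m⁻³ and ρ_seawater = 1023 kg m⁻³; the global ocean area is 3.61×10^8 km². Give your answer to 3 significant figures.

≈ 8.86×10^5 Gt

Required water volume = Δh × A = 2.4 m × 3.61×10^14 m² = 8.664×10^14 m³.
ρ_w = 1023 kg m⁻³, so the mass of water = 8.664×10^14 m³ × 1023 kg m⁻³ = 8.863×10^17 kg = 8.86×10^5 Gt (and the same mass of ice, by conservation).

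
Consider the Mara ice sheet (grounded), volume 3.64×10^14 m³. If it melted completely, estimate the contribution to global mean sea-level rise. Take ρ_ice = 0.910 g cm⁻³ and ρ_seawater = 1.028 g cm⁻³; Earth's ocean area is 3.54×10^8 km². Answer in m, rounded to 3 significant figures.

≈ 0.910 m

Mara: 3.64×10^14 m³ × (910/1028) = 3.222×10^14 m³ of water.
Spread over 3.54×10^14 m² of ocean, Δh = 3.222×10^14 / 3.54×10^14 = 0.910 m.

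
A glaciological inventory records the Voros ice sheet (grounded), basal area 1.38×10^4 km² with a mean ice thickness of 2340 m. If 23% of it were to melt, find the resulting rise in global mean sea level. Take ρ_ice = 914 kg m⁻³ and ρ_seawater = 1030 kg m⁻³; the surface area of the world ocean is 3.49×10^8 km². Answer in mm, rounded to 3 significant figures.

Voros: ice volume = 1.38×10^4 km² × 2340 m = 3.229×10^4 km³; 0.23 × 3.229×10^4 × (914/1030) = 6591 km³ of water.
Spread over 3.49×10^14 m² of ocean, Δh = 6.591×10^12 / 3.49×10^14 = 0.0189 m = 18.9 mm.

≈ 18.9 mm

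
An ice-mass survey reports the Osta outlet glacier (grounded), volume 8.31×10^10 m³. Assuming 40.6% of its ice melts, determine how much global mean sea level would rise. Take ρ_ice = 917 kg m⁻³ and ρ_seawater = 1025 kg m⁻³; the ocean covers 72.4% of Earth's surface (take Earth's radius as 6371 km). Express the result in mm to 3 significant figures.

Osta: 0.406 × 8.31×10^10 m³ × (917/1025) = 3.018×10^10 m³ of water.
Spread over 3.69×10^14 m² of ocean, Δh = 3.018×10^10 / 3.69×10^14 = 8.17×10^-5 m = 0.0817 mm.

≈ 0.0817 mm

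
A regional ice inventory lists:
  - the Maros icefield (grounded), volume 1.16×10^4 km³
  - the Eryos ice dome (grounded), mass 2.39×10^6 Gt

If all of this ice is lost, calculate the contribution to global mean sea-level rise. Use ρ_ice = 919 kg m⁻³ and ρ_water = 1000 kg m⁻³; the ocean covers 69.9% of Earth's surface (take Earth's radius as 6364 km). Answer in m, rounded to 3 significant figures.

≈ 6.75 m

Maros: 1.16×10^4 km³ × (919/1000) = 1.066×10^4 km³ of water.
Eryos: 2.39×10^6 Gt = 2.390×10^18 kg; dividing by ρ_w = 1000 kg m⁻³ gives 2.390×10^15 m³ of water.
Total added water ≈ 2.401×10^15 m³ over 3.56×10^14 m² → Δh = 6.75 m.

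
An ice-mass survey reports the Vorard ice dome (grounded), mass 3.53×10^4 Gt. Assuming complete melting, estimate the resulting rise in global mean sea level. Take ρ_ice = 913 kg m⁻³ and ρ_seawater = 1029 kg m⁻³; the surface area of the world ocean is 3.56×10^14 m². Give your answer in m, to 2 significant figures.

Vorard: 3.53×10^4 Gt = 3.530×10^16 kg; dividing by ρ_w = 1029 kg m⁻³ gives 3.431×10^13 m³ of water.
Spread over 3.56×10^14 m² of ocean, Δh = 3.431×10^13 / 3.56×10^14 = 0.0964 m.

≈ 0.096 m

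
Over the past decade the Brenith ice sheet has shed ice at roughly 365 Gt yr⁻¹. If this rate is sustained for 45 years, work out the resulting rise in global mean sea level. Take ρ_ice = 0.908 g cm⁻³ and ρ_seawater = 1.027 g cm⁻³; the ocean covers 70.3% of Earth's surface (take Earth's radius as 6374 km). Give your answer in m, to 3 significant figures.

≈ 0.0446 m

Total mass lost = 365 Gt/yr × 45 yr = 1.642×10^4 Gt = 1.642×10^16 kg.
ρ_w = 1.027 g cm⁻³ = 1027 kg m⁻³, so water volume = 1.642×10^16 / 1027 = 1.599×10^13 m³.
Δh = 1.599×10^13 / 3.59×10^14 = 0.0446 m.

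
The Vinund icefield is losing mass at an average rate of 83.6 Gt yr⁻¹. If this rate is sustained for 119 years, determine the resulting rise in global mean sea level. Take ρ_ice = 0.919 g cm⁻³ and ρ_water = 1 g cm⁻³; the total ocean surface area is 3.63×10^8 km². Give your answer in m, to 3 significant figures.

≈ 0.0274 m

Total mass lost = 83.6 Gt/yr × 119 yr = 9948 Gt = 9.948×10^15 kg.
ρ_w = 1 g cm⁻³ = 1000 kg m⁻³, so water volume = 9.948×10^15 / 1000 = 9.948×10^12 m³.
Δh = 9.948×10^12 / 3.63×10^14 = 0.0274 m.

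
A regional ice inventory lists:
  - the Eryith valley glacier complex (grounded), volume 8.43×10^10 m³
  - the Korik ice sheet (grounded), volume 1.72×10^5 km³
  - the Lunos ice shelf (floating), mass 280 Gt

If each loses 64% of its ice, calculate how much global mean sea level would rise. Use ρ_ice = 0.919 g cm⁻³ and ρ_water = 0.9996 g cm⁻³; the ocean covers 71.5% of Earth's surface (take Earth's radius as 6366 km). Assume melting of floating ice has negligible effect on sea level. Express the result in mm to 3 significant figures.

≈ 278 mm

Eryith: 0.64 × 8.43×10^10 m³ × (919/999.6) = 4.960×10^10 m³ of water.
Korik: 0.64 × 1.72×10^5 km³ × (919/999.6) = 1.012×10^5 km³ of water.
The Lunos ice shelf is floating and already displaces its own weight of water, so its melt adds essentially nothing to sea level.
Total added water ≈ 1.013×10^14 m³ over 3.64×10^14 m² → Δh = 0.278 m = 278 mm.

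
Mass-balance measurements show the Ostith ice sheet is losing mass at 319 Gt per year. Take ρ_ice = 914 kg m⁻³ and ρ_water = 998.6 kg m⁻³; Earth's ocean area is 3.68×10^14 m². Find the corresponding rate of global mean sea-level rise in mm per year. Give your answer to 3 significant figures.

≈ 0.868 mm/yr

ρ_w = 998.6 kg m⁻³. Annual water volume added = 319 Gt / ρ_w = 3.190×10^14 kg / 998.6 kg m⁻³ = 3.194×10^11 m³.
Δh per year = 3.194×10^11 / 3.68×10^14 = 8.68×10^-4 m = 0.868 mm.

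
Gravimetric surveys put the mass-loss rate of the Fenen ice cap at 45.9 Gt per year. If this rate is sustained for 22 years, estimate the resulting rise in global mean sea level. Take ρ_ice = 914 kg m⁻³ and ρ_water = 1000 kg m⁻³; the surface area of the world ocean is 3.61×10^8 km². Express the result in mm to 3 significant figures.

Total mass lost = 45.9 Gt/yr × 22 yr = 1010 Gt = 1.010×10^15 kg.
ρ_w = 1000 kg m⁻³, so water volume = 1.010×10^15 / 1000 = 1.010×10^12 m³.
Δh = 1.010×10^12 / 3.61×10^14 = 2.80×10^-3 m = 2.80 mm.

≈ 2.80 mm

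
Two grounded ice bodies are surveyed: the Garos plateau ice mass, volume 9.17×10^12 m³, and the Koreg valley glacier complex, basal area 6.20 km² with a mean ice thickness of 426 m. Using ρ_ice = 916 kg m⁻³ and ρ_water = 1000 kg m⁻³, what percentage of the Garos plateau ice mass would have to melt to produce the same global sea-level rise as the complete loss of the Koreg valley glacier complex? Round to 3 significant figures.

≈ 0.0288 %

Equal sea-level rise means equal mass of meltwater, i.e. equal mass of ice lost.
Ice mass of Koreg: 2.419×10^12 kg; ice mass of Garos: 8.400×10^15 kg.
Fraction required = 2.419×10^12 / 8.400×10^15 = 2.88×10^-4 → 0.0288 %.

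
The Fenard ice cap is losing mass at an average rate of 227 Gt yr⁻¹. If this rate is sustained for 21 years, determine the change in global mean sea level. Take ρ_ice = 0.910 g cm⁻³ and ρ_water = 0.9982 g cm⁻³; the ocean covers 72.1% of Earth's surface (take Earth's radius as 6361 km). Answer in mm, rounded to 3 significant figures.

≈ 13.0 mm

Total mass lost = 227 Gt/yr × 21 yr = 4767 Gt = 4.767×10^15 kg.
ρ_w = 0.9982 g cm⁻³ = 998.2 kg m⁻³, so water volume = 4.767×10^15 / 998.2 = 4.776×10^12 m³.
Δh = 4.776×10^12 / 3.67×10^14 = 0.0130 m = 13.0 mm.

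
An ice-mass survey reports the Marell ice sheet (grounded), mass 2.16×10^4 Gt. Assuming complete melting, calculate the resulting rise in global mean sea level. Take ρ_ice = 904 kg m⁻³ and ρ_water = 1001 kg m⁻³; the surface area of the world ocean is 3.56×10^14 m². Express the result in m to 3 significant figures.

Marell: 2.16×10^4 Gt = 2.160×10^16 kg; dividing by ρ_w = 1001 kg m⁻³ gives 2.158×10^13 m³ of water.
Spread over 3.56×10^14 m² of ocean, Δh = 2.158×10^13 / 3.56×10^14 = 0.0606 m.

≈ 0.0606 m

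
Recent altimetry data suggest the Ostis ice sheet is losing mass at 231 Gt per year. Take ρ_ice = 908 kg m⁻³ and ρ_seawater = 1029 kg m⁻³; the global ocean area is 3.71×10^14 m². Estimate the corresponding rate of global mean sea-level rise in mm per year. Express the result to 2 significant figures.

ρ_w = 1029 kg m⁻³. Annual water volume added = 231 Gt / ρ_w = 2.310×10^14 kg / 1029 kg m⁻³ = 2.245×10^11 m³.
Δh per year = 2.245×10^11 / 3.71×10^14 = 6.05×10^-4 m = 0.61 mm.

≈ 0.61 mm/yr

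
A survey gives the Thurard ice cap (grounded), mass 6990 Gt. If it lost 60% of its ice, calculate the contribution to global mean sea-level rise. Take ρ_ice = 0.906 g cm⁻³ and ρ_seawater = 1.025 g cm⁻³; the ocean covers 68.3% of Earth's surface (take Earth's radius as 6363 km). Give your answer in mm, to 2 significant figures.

≈ 12 mm

Thurard: 0.6 × 6990 Gt = 4.194×10^15 kg; dividing by ρ_w = 1.025 g cm⁻³ = 1025 kg m⁻³ gives 4.092×10^12 m³ of water.
Spread over 3.47×10^14 m² of ocean, Δh = 4.092×10^12 / 3.47×10^14 = 0.0118 m = 12 mm.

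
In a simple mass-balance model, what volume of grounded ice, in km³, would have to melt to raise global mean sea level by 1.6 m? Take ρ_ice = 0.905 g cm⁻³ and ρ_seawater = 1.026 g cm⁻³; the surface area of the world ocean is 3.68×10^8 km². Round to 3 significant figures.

Required water volume = Δh × A = 1.6 m × 3.68×10^14 m² = 5.888×10^14 m³ = 5.888×10^5 km³.
Ice volume = water volume × ρ_w/ρ_ice = 5.888×10^5 × 1026/905 = 6.68×10^5 km³.

≈ 6.68×10^5 km³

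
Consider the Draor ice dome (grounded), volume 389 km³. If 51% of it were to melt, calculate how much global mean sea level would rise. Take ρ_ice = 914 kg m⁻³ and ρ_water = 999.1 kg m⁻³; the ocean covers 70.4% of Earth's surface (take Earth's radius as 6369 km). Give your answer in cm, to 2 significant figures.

Draor: 0.51 × 389 km³ × (914/999.1) = 181.5 km³ of water.
Spread over 3.59×10^14 m² of ocean, Δh = 1.815×10^11 / 3.59×10^14 = 5.06×10^-4 m = 0.051 cm.

≈ 0.051 cm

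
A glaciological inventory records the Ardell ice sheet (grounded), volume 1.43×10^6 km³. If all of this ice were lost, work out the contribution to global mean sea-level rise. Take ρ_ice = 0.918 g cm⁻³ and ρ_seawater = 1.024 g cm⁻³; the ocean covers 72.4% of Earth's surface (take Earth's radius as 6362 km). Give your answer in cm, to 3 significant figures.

Ardell: 1.43×10^6 km³ × (918/1024) = 1.282×10^6 km³ of water.
Spread over 3.68×10^14 m² of ocean, Δh = 1.282×10^15 / 3.68×10^14 = 3.48 m = 348 cm.

≈ 348 cm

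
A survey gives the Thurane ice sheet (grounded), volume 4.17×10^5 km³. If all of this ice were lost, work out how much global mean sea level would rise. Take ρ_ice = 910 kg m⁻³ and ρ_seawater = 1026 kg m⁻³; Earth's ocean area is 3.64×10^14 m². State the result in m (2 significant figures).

Thurane: 4.17×10^5 km³ × (910/1026) = 3.699×10^5 km³ of water.
Spread over 3.64×10^14 m² of ocean, Δh = 3.699×10^14 / 3.64×10^14 = 1.02 m.

≈ 1.0 m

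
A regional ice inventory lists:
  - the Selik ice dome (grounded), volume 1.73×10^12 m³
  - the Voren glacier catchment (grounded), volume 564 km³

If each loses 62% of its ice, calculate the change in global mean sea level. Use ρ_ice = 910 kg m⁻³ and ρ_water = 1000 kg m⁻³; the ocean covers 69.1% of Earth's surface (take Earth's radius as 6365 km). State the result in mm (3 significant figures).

Selik: 0.62 × 1.73×10^12 m³ × (910/1000) = 9.761×10^11 m³ of water.
Voren: 0.62 × 564 km³ × (910/1000) = 318.2 km³ of water.
Total added water ≈ 1.294×10^12 m³ over 3.52×10^14 m² → Δh = 3.68×10^-3 m = 3.68 mm.

≈ 3.68 mm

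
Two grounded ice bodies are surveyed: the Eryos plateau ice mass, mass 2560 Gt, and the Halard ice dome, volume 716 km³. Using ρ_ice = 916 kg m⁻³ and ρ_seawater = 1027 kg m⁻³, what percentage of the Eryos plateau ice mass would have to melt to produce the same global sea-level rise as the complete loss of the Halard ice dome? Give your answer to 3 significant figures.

≈ 25.6 %

Equal sea-level rise means equal mass of meltwater, i.e. equal mass of ice lost.
Ice mass of Halard: 6.559×10^14 kg; ice mass of Eryos: 2.560×10^15 kg.
Fraction required = 6.559×10^14 / 2.560×10^15 = 0.256 → 25.6 %.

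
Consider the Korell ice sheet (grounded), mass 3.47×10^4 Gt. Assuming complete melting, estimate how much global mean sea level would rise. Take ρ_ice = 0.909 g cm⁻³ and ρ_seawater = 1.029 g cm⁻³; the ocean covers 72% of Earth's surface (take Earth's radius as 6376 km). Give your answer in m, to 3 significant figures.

≈ 0.0917 m

Korell: 3.47×10^4 Gt = 3.470×10^16 kg; dividing by ρ_w = 1.029 g cm⁻³ = 1029 kg m⁻³ gives 3.372×10^13 m³ of water.
Spread over 3.68×10^14 m² of ocean, Δh = 3.372×10^13 / 3.68×10^14 = 0.0917 m.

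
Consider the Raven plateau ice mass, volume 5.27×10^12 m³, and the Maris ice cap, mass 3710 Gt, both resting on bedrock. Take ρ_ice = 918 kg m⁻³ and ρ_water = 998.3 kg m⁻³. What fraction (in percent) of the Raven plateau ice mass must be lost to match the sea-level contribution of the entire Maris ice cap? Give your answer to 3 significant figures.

≈ 76.7 %

Equal sea-level rise means equal mass of meltwater, i.e. equal mass of ice lost.
Ice mass of Maris: 3.710×10^15 kg; ice mass of Raven: 4.838×10^15 kg.
Fraction required = 3.710×10^15 / 4.838×10^15 = 0.767 → 76.7 %.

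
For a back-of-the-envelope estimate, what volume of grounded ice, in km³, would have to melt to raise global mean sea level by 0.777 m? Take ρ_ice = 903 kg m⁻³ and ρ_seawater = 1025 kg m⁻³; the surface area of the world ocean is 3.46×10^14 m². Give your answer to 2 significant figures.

≈ 3.1×10^5 km³

Required water volume = Δh × A = 0.777 m × 3.46×10^14 m² = 2.688×10^14 m³ = 2.688×10^5 km³.
Ice volume = water volume × ρ_w/ρ_ice = 2.688×10^5 × 1025/903 = 3.1×10^5 km³.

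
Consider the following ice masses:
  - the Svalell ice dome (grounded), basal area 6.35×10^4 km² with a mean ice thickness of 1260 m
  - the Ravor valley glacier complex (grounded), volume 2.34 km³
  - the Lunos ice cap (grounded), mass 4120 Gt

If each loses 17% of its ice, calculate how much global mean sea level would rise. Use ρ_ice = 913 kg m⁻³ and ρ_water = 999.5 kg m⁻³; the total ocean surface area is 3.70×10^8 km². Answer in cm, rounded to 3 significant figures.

Svalell: ice volume = 6.35×10^4 km² × 1260 m = 8.001×10^4 km³; 0.17 × 8.001×10^4 × (913/999.5) = 1.242×10^4 km³ of water.
Ravor: 0.17 × 2.34 km³ × (913/999.5) = 0.3634 km³ of water.
Lunos: 0.17 × 4120 Gt = 7.004×10^14 kg; dividing by ρ_w = 999.5 kg m⁻³ gives 7.008×10^11 m³ of water.
Total added water ≈ 1.313×10^13 m³ over 3.70×10^14 m² → Δh = 0.0355 m = 3.55 cm.

≈ 3.55 cm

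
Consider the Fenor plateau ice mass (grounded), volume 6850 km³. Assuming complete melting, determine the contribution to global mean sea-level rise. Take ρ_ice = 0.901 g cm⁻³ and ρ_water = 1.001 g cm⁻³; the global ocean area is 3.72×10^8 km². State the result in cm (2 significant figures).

≈ 1.7 cm

Fenor: 6850 km³ × (901/1001) = 6166 km³ of water.
Spread over 3.72×10^14 m² of ocean, Δh = 6.166×10^12 / 3.72×10^14 = 0.0166 m = 1.7 cm.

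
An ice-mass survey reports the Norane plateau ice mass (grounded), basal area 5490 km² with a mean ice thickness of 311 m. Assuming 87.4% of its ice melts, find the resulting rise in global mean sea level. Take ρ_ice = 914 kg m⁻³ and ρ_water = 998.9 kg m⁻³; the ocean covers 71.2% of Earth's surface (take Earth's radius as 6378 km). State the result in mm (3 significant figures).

≈ 3.75 mm

Norane: ice volume = 5490 km² × 311 m = 1707 km³; 0.874 × 1707 × (914/998.9) = 1365 km³ of water.
Spread over 3.64×10^14 m² of ocean, Δh = 1.365×10^12 / 3.64×10^14 = 3.75×10^-3 m = 3.75 mm.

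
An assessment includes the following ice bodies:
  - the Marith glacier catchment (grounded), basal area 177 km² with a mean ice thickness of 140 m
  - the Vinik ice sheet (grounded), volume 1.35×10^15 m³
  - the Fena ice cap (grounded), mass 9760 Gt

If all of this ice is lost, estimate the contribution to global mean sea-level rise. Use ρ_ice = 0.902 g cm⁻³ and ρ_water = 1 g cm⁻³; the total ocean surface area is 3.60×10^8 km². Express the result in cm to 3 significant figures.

Marith: ice volume = 177 km² × 140 m = 24.78 km³; 24.78 × (902/1000) = 22.35 km³ of water.
Vinik: 1.35×10^15 m³ × (902/1000) = 1.218×10^15 m³ of water.
Fena: 9760 Gt = 9.760×10^15 kg; dividing by ρ_w = 1 g cm⁻³ = 1000 kg m⁻³ gives 9.760×10^12 m³ of water.
Total added water ≈ 1.227×10^15 m³ over 3.60×10^14 m² → Δh = 3.41 m = 341 cm.

≈ 341 cm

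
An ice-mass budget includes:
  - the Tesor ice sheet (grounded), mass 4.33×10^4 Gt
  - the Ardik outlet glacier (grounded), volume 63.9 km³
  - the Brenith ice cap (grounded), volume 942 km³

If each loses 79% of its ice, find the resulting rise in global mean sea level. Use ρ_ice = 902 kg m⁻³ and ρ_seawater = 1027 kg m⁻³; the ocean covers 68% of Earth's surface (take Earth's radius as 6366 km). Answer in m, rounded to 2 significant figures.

≈ 0.098 m

Tesor: 0.79 × 4.33×10^4 Gt = 3.421×10^16 kg; dividing by ρ_w = 1027 kg m⁻³ gives 3.331×10^13 m³ of water.
Ardik: 0.79 × 63.9 km³ × (902/1027) = 44.34 km³ of water.
Brenith: 0.79 × 942 km³ × (902/1027) = 653.6 km³ of water.
Total added water ≈ 3.401×10^13 m³ over 3.46×10^14 m² → Δh = 0.0982 m.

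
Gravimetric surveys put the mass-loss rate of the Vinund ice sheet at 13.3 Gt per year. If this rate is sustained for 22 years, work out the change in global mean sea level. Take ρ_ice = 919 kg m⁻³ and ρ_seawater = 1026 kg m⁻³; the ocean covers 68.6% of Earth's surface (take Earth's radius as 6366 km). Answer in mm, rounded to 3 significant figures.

≈ 0.816 mm

Total mass lost = 13.3 Gt/yr × 22 yr = 292.6 Gt = 2.926×10^14 kg.
ρ_w = 1026 kg m⁻³, so water volume = 2.926×10^14 / 1026 = 2.852×10^11 m³.
Δh = 2.852×10^11 / 3.49×10^14 = 8.16×10^-4 m = 0.816 mm.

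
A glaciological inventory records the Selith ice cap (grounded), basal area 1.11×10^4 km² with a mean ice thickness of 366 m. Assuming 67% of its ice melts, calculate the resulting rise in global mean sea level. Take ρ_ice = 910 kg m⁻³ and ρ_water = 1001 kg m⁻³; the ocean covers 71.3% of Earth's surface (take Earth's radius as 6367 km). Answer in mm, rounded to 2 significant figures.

Selith: ice volume = 1.11×10^4 km² × 366 m = 4063 km³; 0.67 × 4063 × (910/1001) = 2474 km³ of water.
Spread over 3.63×10^14 m² of ocean, Δh = 2.474×10^12 / 3.63×10^14 = 6.81×10^-3 m = 6.8 mm.

≈ 6.8 mm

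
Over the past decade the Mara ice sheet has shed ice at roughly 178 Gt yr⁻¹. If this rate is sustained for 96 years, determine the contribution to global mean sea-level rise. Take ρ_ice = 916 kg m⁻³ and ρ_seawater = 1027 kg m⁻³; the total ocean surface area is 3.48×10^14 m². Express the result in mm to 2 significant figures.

≈ 48 mm

Total mass lost = 178 Gt/yr × 96 yr = 1.709×10^4 Gt = 1.709×10^16 kg.
ρ_w = 1027 kg m⁻³, so water volume = 1.709×10^16 / 1027 = 1.664×10^13 m³.
Δh = 1.664×10^13 / 3.48×10^14 = 0.0478 m = 48 mm.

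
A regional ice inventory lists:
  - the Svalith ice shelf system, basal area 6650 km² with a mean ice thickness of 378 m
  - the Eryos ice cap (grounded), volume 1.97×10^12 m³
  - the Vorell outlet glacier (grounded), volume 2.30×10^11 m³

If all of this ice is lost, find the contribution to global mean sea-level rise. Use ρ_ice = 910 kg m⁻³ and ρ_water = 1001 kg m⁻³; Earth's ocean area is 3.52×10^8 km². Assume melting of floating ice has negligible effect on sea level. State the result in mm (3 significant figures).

≈ 5.68 mm

The Svalith ice shelf system is floating and already displaces its own weight of water, so its melt adds essentially nothing to sea level.
Eryos: 1.97×10^12 m³ × (910/1001) = 1.791×10^12 m³ of water.
Vorell: 2.30×10^11 m³ × (910/1001) = 2.091×10^11 m³ of water.
Total added water ≈ 2.000×10^12 m³ over 3.52×10^14 m² → Δh = 5.68×10^-3 m = 5.68 mm.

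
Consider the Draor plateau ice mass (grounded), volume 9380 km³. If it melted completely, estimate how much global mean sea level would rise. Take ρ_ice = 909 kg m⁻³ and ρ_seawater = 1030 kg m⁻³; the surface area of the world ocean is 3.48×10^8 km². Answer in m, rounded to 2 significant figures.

Draor: 9380 km³ × (909/1030) = 8278 km³ of water.
Spread over 3.48×10^14 m² of ocean, Δh = 8.278×10^12 / 3.48×10^14 = 0.0238 m.

≈ 0.024 m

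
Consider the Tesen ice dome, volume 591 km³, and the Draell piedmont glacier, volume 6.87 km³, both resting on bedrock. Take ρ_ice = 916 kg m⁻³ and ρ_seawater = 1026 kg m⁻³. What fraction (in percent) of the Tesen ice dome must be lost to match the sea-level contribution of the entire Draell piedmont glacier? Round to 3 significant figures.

Equal sea-level rise means equal mass of meltwater, i.e. equal mass of ice lost.
Ice mass of Draell: 6.293×10^12 kg; ice mass of Tesen: 5.414×10^14 kg.
Fraction required = 6.293×10^12 / 5.414×10^14 = 0.0116 → 1.16 %.

≈ 1.16 %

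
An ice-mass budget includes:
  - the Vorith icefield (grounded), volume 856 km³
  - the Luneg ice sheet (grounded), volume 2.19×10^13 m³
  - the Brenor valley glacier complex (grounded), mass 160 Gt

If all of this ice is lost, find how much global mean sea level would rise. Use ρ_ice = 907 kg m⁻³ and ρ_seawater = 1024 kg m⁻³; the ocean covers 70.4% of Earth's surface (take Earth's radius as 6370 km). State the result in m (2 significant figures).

≈ 0.057 m

Vorith: 856 km³ × (907/1024) = 758.2 km³ of water.
Luneg: 2.19×10^13 m³ × (907/1024) = 1.940×10^13 m³ of water.
Brenor: 160 Gt = 1.600×10^14 kg; dividing by ρ_w = 1024 kg m⁻³ gives 1.562×10^11 m³ of water.
Total added water ≈ 2.031×10^13 m³ over 3.59×10^14 m² → Δh = 0.0566 m.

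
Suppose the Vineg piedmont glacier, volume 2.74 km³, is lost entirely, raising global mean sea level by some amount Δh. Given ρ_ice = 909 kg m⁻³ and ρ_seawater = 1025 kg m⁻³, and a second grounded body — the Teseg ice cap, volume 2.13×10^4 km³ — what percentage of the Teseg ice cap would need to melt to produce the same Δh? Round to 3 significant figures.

≈ 0.0129 %

Equal sea-level rise means equal mass of meltwater, i.e. equal mass of ice lost.
Ice mass of Vineg: 2.491×10^12 kg; ice mass of Teseg: 1.936×10^16 kg.
Fraction required = 2.491×10^12 / 1.936×10^16 = 1.29×10^-4 → 0.0129 %.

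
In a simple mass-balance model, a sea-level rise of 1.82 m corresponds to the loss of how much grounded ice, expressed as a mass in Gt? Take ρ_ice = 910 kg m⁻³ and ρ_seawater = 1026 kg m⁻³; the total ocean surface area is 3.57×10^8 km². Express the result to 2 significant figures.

Required water volume = Δh × A = 1.82 m × 3.57×10^14 m² = 6.497×10^14 m³.
ρ_w = 1026 kg m⁻³, so the mass of water = 6.497×10^14 m³ × 1026 kg m⁻³ = 6.666×10^17 kg = 6.7×10^5 Gt (and the same mass of ice, by conservation).

≈ 6.7×10^5 Gt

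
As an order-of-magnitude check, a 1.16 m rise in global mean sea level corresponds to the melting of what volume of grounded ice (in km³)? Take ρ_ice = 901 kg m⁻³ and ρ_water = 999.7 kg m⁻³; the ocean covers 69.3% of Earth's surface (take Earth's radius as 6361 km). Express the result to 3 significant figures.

≈ 4.54×10^5 km³

Required water volume = Δh × A = 1.16 m × 3.52×10^14 m² = 4.087×10^14 m³ = 4.087×10^5 km³.
Ice volume = water volume × ρ_w/ρ_ice = 4.087×10^5 × 999.7/901 = 4.54×10^5 km³.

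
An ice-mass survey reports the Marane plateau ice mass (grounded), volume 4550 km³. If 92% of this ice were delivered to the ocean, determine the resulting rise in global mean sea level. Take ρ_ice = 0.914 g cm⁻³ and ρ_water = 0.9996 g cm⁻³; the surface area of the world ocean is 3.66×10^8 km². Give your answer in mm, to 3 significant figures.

≈ 10.5 mm

Marane: 0.92 × 4550 km³ × (914/999.6) = 3828 km³ of water.
Spread over 3.66×10^14 m² of ocean, Δh = 3.828×10^12 / 3.66×10^14 = 0.0105 m = 10.5 mm.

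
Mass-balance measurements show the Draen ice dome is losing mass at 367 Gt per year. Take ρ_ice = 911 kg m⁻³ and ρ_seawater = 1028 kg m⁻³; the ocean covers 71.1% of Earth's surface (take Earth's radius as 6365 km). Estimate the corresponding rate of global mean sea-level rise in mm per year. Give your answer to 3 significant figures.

≈ 0.986 mm/yr

ρ_w = 1028 kg m⁻³. Annual water volume added = 367 Gt / ρ_w = 3.670×10^14 kg / 1028 kg m⁻³ = 3.570×10^11 m³.
Δh per year = 3.570×10^11 / 3.62×10^14 = 9.86×10^-4 m = 0.986 mm.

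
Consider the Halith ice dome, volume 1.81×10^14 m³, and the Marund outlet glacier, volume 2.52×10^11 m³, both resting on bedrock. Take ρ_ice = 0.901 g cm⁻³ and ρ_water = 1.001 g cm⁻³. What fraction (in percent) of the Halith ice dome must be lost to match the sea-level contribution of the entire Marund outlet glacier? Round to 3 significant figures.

≈ 0.139 %

Equal sea-level rise means equal mass of meltwater, i.e. equal mass of ice lost.
Ice mass of Marund: 2.271×10^14 kg; ice mass of Halith: 1.631×10^17 kg.
Fraction required = 2.271×10^14 / 1.631×10^17 = 1.39×10^-3 → 0.139 %.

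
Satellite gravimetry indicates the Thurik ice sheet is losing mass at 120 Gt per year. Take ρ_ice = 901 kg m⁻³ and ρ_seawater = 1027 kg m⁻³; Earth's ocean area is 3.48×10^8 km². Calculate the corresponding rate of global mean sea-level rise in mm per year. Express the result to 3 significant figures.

≈ 0.336 mm/yr

ρ_w = 1027 kg m⁻³. Annual water volume added = 120 Gt / ρ_w = 1.200×10^14 kg / 1027 kg m⁻³ = 1.168×10^11 m³.
Δh per year = 1.168×10^11 / 3.48×10^14 = 3.36×10^-4 m = 0.336 mm.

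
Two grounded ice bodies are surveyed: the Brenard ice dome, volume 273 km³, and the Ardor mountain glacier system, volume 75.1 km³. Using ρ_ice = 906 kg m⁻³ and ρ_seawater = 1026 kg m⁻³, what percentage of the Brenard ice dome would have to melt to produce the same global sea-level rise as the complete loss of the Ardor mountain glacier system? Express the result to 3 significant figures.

Equal sea-level rise means equal mass of meltwater, i.e. equal mass of ice lost.
Ice mass of Ardor: 6.804×10^13 kg; ice mass of Brenard: 2.473×10^14 kg.
Fraction required = 6.804×10^13 / 2.473×10^14 = 0.275 → 27.5 %.

≈ 27.5 %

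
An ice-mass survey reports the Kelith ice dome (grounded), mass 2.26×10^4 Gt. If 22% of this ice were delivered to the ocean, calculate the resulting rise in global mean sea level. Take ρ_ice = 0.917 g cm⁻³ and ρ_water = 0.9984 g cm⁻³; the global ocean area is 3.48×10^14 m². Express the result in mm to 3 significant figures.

≈ 14.3 mm

Kelith: 0.22 × 2.26×10^4 Gt = 4.972×10^15 kg; dividing by ρ_w = 0.9984 g cm⁻³ = 998.4 kg m⁻³ gives 4.980×10^12 m³ of water.
Spread over 3.48×10^14 m² of ocean, Δh = 4.980×10^12 / 3.48×10^14 = 0.0143 m = 14.3 mm.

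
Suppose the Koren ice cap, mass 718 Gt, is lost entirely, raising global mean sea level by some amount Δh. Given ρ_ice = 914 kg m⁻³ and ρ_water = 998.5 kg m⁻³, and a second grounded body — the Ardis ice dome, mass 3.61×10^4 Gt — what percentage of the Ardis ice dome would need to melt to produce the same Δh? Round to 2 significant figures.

≈ 2.0 %

Equal sea-level rise means equal mass of meltwater, i.e. equal mass of ice lost.
Ice mass of Koren: 7.180×10^14 kg; ice mass of Ardis: 3.610×10^16 kg.
Fraction required = 7.180×10^14 / 3.610×10^16 = 0.0199 → 2.0 %.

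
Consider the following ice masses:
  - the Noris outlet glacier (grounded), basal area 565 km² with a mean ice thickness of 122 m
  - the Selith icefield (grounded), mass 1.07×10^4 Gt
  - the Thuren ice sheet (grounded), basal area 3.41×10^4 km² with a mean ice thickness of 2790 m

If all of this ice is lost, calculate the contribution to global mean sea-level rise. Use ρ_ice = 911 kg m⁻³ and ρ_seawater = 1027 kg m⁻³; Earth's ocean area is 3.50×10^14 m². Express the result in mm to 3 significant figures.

≈ 271 mm

Noris: ice volume = 565 km² × 122 m = 68.93 km³; 68.93 × (911/1027) = 61.14 km³ of water.
Selith: 1.07×10^4 Gt = 1.070×10^16 kg; dividing by ρ_w = 1027 kg m⁻³ gives 1.042×10^13 m³ of water.
Thuren: ice volume = 3.41×10^4 km² × 2790 m = 9.514×10^4 km³; 9.514×10^4 × (911/1027) = 8.439×10^4 km³ of water.
Total added water ≈ 9.487×10^13 m³ over 3.50×10^14 m² → Δh = 0.271 m = 271 mm.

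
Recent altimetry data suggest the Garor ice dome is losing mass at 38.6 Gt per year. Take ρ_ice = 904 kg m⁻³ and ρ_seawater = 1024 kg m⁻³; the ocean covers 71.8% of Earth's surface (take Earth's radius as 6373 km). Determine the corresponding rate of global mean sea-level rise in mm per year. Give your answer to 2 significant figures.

≈ 0.10 mm/yr

ρ_w = 1024 kg m⁻³. Annual water volume added = 38.6 Gt / ρ_w = 3.860×10^13 kg / 1024 kg m⁻³ = 3.770×10^10 m³.
Δh per year = 3.770×10^10 / 3.66×10^14 = 1.03×10^-4 m = 0.10 mm.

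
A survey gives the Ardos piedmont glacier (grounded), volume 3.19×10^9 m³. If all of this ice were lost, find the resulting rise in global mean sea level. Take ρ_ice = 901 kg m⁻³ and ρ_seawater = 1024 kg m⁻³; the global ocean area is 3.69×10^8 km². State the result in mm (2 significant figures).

Ardos: 3.19×10^9 m³ × (901/1024) = 2.807×10^9 m³ of water.
Spread over 3.69×10^14 m² of ocean, Δh = 2.807×10^9 / 3.69×10^14 = 7.61×10^-6 m = 7.6×10^-3 mm.

≈ 7.6×10^-3 mm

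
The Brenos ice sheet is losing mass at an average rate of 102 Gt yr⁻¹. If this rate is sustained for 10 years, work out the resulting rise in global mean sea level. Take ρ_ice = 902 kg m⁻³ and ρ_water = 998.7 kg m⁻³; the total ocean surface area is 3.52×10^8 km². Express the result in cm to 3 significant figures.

Total mass lost = 102 Gt/yr × 10 yr = 1020 Gt = 1.020×10^15 kg.
ρ_w = 998.7 kg m⁻³, so water volume = 1.020×10^15 / 998.7 = 1.021×10^12 m³.
Δh = 1.021×10^12 / 3.52×10^14 = 2.90×10^-3 m = 0.290 cm.

≈ 0.290 cm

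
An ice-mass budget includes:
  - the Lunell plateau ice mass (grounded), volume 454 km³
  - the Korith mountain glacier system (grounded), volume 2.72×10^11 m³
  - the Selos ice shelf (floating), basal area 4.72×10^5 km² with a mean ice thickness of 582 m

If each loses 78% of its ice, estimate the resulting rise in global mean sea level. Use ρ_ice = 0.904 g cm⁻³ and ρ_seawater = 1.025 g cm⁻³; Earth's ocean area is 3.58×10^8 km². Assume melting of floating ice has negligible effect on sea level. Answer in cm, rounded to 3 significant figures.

Lunell: 0.78 × 454 km³ × (904/1025) = 312.3 km³ of water.
Korith: 0.78 × 2.72×10^11 m³ × (904/1025) = 1.871×10^11 m³ of water.
The Selos ice shelf is floating and already displaces its own weight of water, so its melt adds essentially nothing to sea level.
Total added water ≈ 4.994×10^11 m³ over 3.58×10^14 m² → Δh = 1.40×10^-3 m = 0.140 cm.

≈ 0.140 cm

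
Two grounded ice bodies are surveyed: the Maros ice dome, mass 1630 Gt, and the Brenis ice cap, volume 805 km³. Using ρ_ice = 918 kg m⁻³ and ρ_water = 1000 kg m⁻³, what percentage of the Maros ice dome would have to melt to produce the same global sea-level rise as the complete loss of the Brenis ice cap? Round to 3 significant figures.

Equal sea-level rise means equal mass of meltwater, i.e. equal mass of ice lost.
Ice mass of Brenis: 7.390×10^14 kg; ice mass of Maros: 1.630×10^15 kg.
Fraction required = 7.390×10^14 / 1.630×10^15 = 0.453 → 45.3 %.

≈ 45.3 %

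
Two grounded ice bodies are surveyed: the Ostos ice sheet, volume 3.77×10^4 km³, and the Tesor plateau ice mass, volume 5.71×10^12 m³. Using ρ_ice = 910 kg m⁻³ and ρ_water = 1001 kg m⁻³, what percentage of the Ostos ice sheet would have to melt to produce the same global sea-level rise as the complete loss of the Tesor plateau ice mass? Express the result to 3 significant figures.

≈ 15.1 %

Equal sea-level rise means equal mass of meltwater, i.e. equal mass of ice lost.
Ice mass of Tesor: 5.196×10^15 kg; ice mass of Ostos: 3.431×10^16 kg.
Fraction required = 5.196×10^15 / 3.431×10^16 = 0.151 → 15.1 %.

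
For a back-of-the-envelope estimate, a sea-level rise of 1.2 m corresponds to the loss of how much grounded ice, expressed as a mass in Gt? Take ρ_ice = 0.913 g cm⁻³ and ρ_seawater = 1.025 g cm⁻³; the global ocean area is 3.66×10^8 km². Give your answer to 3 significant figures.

Required water volume = Δh × A = 1.2 m × 3.66×10^14 m² = 4.392×10^14 m³.
ρ_w = 1.025 g cm⁻³ = 1025 kg m⁻³, so the mass of water = 4.392×10^14 m³ × 1025 kg m⁻³ = 4.502×10^17 kg = 4.50×10^5 Gt (and the same mass of ice, by conservation).

≈ 4.50×10^5 Gt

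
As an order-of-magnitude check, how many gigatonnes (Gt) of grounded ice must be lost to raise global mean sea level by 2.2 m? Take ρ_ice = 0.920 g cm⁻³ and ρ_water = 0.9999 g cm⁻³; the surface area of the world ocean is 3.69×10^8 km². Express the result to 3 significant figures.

≈ 8.12×10^5 Gt

Required water volume = Δh × A = 2.2 m × 3.69×10^14 m² = 8.118×10^14 m³.
ρ_w = 0.9999 g cm⁻³ = 999.9 kg m⁻³, so the mass of water = 8.118×10^14 m³ × 999.9 kg m⁻³ = 8.117×10^17 kg = 8.12×10^5 Gt (and the same mass of ice, by conservation).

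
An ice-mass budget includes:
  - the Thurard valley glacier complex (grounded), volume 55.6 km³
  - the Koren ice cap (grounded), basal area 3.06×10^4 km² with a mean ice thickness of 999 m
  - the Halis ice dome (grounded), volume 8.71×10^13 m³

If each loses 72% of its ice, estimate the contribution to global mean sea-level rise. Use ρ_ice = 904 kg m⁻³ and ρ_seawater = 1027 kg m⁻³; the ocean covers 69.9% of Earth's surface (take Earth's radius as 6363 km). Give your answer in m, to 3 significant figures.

Thurard: 0.72 × 55.6 km³ × (904/1027) = 35.24 km³ of water.
Koren: ice volume = 3.06×10^4 km² × 999 m = 3.057×10^4 km³; 0.72 × 3.057×10^4 × (904/1027) = 1.937×10^4 km³ of water.
Halis: 0.72 × 8.71×10^13 m³ × (904/1027) = 5.520×10^13 m³ of water.
Total added water ≈ 7.461×10^13 m³ over 3.56×10^14 m² → Δh = 0.210 m.

≈ 0.210 m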